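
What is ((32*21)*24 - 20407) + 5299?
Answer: 1020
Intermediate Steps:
((32*21)*24 - 20407) + 5299 = (672*24 - 20407) + 5299 = (16128 - 20407) + 5299 = -4279 + 5299 = 1020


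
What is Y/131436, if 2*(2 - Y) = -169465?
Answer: 169469/262872 ≈ 0.64468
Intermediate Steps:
Y = 169469/2 (Y = 2 - ½*(-169465) = 2 + 169465/2 = 169469/2 ≈ 84735.)
Y/131436 = (169469/2)/131436 = (169469/2)*(1/131436) = 169469/262872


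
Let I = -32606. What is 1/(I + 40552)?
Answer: 1/7946 ≈ 0.00012585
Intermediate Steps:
1/(I + 40552) = 1/(-32606 + 40552) = 1/7946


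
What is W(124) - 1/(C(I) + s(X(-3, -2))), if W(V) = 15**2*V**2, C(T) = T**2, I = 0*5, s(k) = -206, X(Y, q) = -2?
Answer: 712677601/206 ≈ 3.4596e+6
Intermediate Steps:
I = 0
W(V) = 225*V**2
W(124) - 1/(C(I) + s(X(-3, -2))) = 225*124**2 - 1/(0**2 - 206) = 225*15376 - 1/(0 - 206) = 3459600 - 1/(-206) = 3459600 - 1*(-1/206) = 3459600 + 1/206 = 712677601/206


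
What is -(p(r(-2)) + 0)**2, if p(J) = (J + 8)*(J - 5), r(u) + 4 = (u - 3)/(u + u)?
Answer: -423801/256 ≈ -1655.5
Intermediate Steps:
r(u) = -4 + (-3 + u)/(2*u) (r(u) = -4 + (u - 3)/(u + u) = -4 + (-3 + u)/((2*u)) = -4 + (-3 + u)*(1/(2*u)) = -4 + (-3 + u)/(2*u))
p(J) = (-5 + J)*(8 + J) (p(J) = (8 + J)*(-5 + J) = (-5 + J)*(8 + J))
-(p(r(-2)) + 0)**2 = -((-40 + ((1/2)*(-3 - 7*(-2))/(-2))**2 + 3*((1/2)*(-3 - 7*(-2))/(-2))) + 0)**2 = -((-40 + ((1/2)*(-1/2)*(-3 + 14))**2 + 3*((1/2)*(-1/2)*(-3 + 14))) + 0)**2 = -((-40 + ((1/2)*(-1/2)*11)**2 + 3*((1/2)*(-1/2)*11)) + 0)**2 = -((-40 + (-11/4)**2 + 3*(-11/4)) + 0)**2 = -((-40 + 121/16 - 33/4) + 0)**2 = -(-651/16 + 0)**2 = -(-651/16)**2 = -1*423801/256 = -423801/256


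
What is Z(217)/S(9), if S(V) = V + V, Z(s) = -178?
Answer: -89/9 ≈ -9.8889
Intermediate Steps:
S(V) = 2*V
Z(217)/S(9) = -178/(2*9) = -178/18 = -178*1/18 = -89/9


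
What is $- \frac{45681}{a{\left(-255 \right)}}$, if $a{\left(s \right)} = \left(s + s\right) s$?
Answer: $- \frac{15227}{43350} \approx -0.35126$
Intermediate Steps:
$a{\left(s \right)} = 2 s^{2}$ ($a{\left(s \right)} = 2 s s = 2 s^{2}$)
$- \frac{45681}{a{\left(-255 \right)}} = - \frac{45681}{2 \left(-255\right)^{2}} = - \frac{45681}{2 \cdot 65025} = - \frac{45681}{130050} = \left(-45681\right) \frac{1}{130050} = - \frac{15227}{43350}$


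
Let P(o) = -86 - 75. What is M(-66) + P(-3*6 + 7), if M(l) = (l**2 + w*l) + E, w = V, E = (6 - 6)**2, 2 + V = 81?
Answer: -1019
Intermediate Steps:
V = 79 (V = -2 + 81 = 79)
E = 0 (E = 0**2 = 0)
w = 79
M(l) = l**2 + 79*l (M(l) = (l**2 + 79*l) + 0 = l**2 + 79*l)
P(o) = -161
M(-66) + P(-3*6 + 7) = -66*(79 - 66) - 161 = -66*13 - 161 = -858 - 161 = -1019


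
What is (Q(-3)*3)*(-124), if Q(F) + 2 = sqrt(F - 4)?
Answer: 744 - 372*I*sqrt(7) ≈ 744.0 - 984.22*I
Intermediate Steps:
Q(F) = -2 + sqrt(-4 + F) (Q(F) = -2 + sqrt(F - 4) = -2 + sqrt(-4 + F))
(Q(-3)*3)*(-124) = ((-2 + sqrt(-4 - 3))*3)*(-124) = ((-2 + sqrt(-7))*3)*(-124) = ((-2 + I*sqrt(7))*3)*(-124) = (-6 + 3*I*sqrt(7))*(-124) = 744 - 372*I*sqrt(7)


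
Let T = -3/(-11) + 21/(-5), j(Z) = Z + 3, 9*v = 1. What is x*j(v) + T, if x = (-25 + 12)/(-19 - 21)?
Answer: -2887/990 ≈ -2.9162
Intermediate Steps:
v = ⅑ (v = (⅑)*1 = ⅑ ≈ 0.11111)
j(Z) = 3 + Z
T = -216/55 (T = -3*(-1/11) + 21*(-⅕) = 3/11 - 21/5 = -216/55 ≈ -3.9273)
x = 13/40 (x = -13/(-40) = -13*(-1/40) = 13/40 ≈ 0.32500)
x*j(v) + T = 13*(3 + ⅑)/40 - 216/55 = (13/40)*(28/9) - 216/55 = 91/90 - 216/55 = -2887/990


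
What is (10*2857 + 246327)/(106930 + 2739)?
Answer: 39271/15667 ≈ 2.5066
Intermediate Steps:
(10*2857 + 246327)/(106930 + 2739) = (28570 + 246327)/109669 = 274897*(1/109669) = 39271/15667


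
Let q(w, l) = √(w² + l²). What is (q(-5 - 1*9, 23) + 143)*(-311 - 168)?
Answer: -68497 - 2395*√29 ≈ -81395.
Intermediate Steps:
q(w, l) = √(l² + w²)
(q(-5 - 1*9, 23) + 143)*(-311 - 168) = (√(23² + (-5 - 1*9)²) + 143)*(-311 - 168) = (√(529 + (-5 - 9)²) + 143)*(-479) = (√(529 + (-14)²) + 143)*(-479) = (√(529 + 196) + 143)*(-479) = (√725 + 143)*(-479) = (5*√29 + 143)*(-479) = (143 + 5*√29)*(-479) = -68497 - 2395*√29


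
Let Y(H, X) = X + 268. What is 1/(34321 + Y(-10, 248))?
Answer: 1/34837 ≈ 2.8705e-5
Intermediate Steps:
Y(H, X) = 268 + X
1/(34321 + Y(-10, 248)) = 1/(34321 + (268 + 248)) = 1/(34321 + 516) = 1/34837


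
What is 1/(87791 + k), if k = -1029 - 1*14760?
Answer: 1/72002 ≈ 1.3889e-5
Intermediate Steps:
k = -15789 (k = -1029 - 14760 = -15789)
1/(87791 + k) = 1/(87791 - 15789) = 1/72002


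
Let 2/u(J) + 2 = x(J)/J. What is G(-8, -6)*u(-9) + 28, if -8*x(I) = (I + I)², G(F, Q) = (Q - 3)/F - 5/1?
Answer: 249/10 ≈ 24.900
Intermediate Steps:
G(F, Q) = -5 + (-3 + Q)/F (G(F, Q) = (-3 + Q)/F - 5*1 = (-3 + Q)/F - 5 = -5 + (-3 + Q)/F)
x(I) = -I²/2 (x(I) = -(I + I)²/8 = -4*I²/8 = -I²/2)
u(J) = 2/(-2 - J/2) (u(J) = 2/(-2 + (-J²/2)/J) = 2/(-2 - J/2))
G(-8, -6)*u(-9) + 28 = ((-3 - 6 - 5*(-8))/(-8))*(-4/(4 - 9)) + 28 = (-(-3 - 6 + 40)/8)*(-4/(-5)) + 28 = (-⅛*31)*(-4*(-⅕)) + 28 = -31/8*⅘ + 28 = -31/10 + 28 = 249/10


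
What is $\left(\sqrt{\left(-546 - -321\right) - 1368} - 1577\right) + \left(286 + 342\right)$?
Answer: $-949 + 3 i \sqrt{177} \approx -949.0 + 39.912 i$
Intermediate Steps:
$\left(\sqrt{\left(-546 - -321\right) - 1368} - 1577\right) + \left(286 + 342\right) = \left(\sqrt{\left(-546 + 321\right) - 1368} - 1577\right) + 628 = \left(\sqrt{-225 - 1368} - 1577\right) + 628 = \left(\sqrt{-1593} - 1577\right) + 628 = \left(3 i \sqrt{177} - 1577\right) + 628 = \left(-1577 + 3 i \sqrt{177}\right) + 628 = -949 + 3 i \sqrt{177}$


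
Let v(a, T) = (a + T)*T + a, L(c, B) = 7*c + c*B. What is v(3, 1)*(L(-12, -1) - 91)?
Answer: -1141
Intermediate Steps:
L(c, B) = 7*c + B*c
v(a, T) = a + T*(T + a) (v(a, T) = (T + a)*T + a = T*(T + a) + a = a + T*(T + a))
v(3, 1)*(L(-12, -1) - 91) = (3 + 1**2 + 1*3)*(-12*(7 - 1) - 91) = (3 + 1 + 3)*(-12*6 - 91) = 7*(-72 - 91) = 7*(-163) = -1141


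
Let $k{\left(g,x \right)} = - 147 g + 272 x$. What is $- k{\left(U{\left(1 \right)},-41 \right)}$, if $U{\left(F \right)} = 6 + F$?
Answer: $12181$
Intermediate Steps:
$- k{\left(U{\left(1 \right)},-41 \right)} = - (- 147 \left(6 + 1\right) + 272 \left(-41\right)) = - (\left(-147\right) 7 - 11152) = - (-1029 - 11152) = \left(-1\right) \left(-12181\right) = 12181$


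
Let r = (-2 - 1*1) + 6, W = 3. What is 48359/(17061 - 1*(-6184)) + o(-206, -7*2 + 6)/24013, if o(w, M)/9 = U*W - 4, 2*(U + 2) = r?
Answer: 210926189/101487670 ≈ 2.0783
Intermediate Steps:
r = 3 (r = (-2 - 1) + 6 = -3 + 6 = 3)
U = -½ (U = -2 + (½)*3 = -2 + 3/2 = -½ ≈ -0.50000)
o(w, M) = -99/2 (o(w, M) = 9*(-½*3 - 4) = 9*(-3/2 - 4) = 9*(-11/2) = -99/2)
48359/(17061 - 1*(-6184)) + o(-206, -7*2 + 6)/24013 = 48359/(17061 - 1*(-6184)) - 99/2/24013 = 48359/(17061 + 6184) - 99/2*1/24013 = 48359/23245 - 9/4366 = 210926189/101487670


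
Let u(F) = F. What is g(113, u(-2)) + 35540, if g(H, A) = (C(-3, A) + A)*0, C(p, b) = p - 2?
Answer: 35540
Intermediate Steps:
C(p, b) = -2 + p
g(H, A) = 0 (g(H, A) = ((-2 - 3) + A)*0 = (-5 + A)*0 = 0)
g(113, u(-2)) + 35540 = 0 + 35540 = 35540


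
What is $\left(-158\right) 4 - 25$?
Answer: $-657$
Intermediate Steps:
$\left(-158\right) 4 - 25 = -632 + \left(-56 + 31\right) = -632 - 25 = -657$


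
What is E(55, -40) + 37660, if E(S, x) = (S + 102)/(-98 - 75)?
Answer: 6515023/173 ≈ 37659.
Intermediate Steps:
E(S, x) = -102/173 - S/173 (E(S, x) = (102 + S)/(-173) = (102 + S)*(-1/173) = -102/173 - S/173)
E(55, -40) + 37660 = (-102/173 - 1/173*55) + 37660 = (-102/173 - 55/173) + 37660 = -157/173 + 37660 = 6515023/173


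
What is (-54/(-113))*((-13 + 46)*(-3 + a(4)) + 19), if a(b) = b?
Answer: 2808/113 ≈ 24.850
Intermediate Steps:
(-54/(-113))*((-13 + 46)*(-3 + a(4)) + 19) = (-54/(-113))*((-13 + 46)*(-3 + 4) + 19) = (-54*(-1/113))*(33*1 + 19) = 54*(33 + 19)/113 = (54/113)*52 = 2808/113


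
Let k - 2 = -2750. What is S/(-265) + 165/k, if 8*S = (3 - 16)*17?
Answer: 21459/485480 ≈ 0.044202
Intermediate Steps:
k = -2748 (k = 2 - 2750 = -2748)
S = -221/8 (S = ((3 - 16)*17)/8 = (-13*17)/8 = (1/8)*(-221) = -221/8 ≈ -27.625)
S/(-265) + 165/k = -221/8/(-265) + 165/(-2748) = -221/8*(-1/265) + 165*(-1/2748) = 221/2120 - 55/916 = 21459/485480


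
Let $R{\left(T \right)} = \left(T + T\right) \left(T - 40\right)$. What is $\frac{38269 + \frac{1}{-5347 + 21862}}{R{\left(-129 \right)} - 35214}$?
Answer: $\frac{158003134}{34631955} \approx 4.5623$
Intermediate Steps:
$R{\left(T \right)} = 2 T \left(-40 + T\right)$
$\frac{38269 + \frac{1}{-5347 + 21862}}{R{\left(-129 \right)} - 35214} = \frac{38269 + \frac{1}{-5347 + 21862}}{2 \left(-129\right) \left(-40 - 129\right) - 35214} = \frac{38269 + \frac{1}{16515}}{2 \left(-129\right) \left(-169\right) - 35214} = \frac{38269 + \frac{1}{16515}}{43602 - 35214} = \frac{632012536}{16515 \cdot 8388} = \frac{632012536}{16515} \cdot \frac{1}{8388} = \frac{158003134}{34631955}$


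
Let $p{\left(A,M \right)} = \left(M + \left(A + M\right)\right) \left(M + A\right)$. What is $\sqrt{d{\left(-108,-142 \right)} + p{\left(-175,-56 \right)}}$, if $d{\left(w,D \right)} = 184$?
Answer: $\sqrt{66481} \approx 257.84$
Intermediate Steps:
$p{\left(A,M \right)} = \left(A + M\right) \left(A + 2 M\right)$ ($p{\left(A,M \right)} = \left(A + 2 M\right) \left(A + M\right) = \left(A + M\right) \left(A + 2 M\right)$)
$\sqrt{d{\left(-108,-142 \right)} + p{\left(-175,-56 \right)}} = \sqrt{184 + \left(\left(-175\right)^{2} + 2 \left(-56\right)^{2} + 3 \left(-175\right) \left(-56\right)\right)} = \sqrt{184 + \left(30625 + 2 \cdot 3136 + 29400\right)} = \sqrt{184 + \left(30625 + 6272 + 29400\right)} = \sqrt{184 + 66297} = \sqrt{66481}$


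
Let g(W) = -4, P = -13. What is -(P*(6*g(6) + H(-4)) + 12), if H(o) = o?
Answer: -376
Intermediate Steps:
-(P*(6*g(6) + H(-4)) + 12) = -(-13*(6*(-4) - 4) + 12) = -(-13*(-24 - 4) + 12) = -(-13*(-28) + 12) = -(364 + 12) = -1*376 = -376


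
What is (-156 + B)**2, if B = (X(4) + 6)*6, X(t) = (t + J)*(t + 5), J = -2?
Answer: 144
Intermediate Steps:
X(t) = (-2 + t)*(5 + t) (X(t) = (t - 2)*(t + 5) = (-2 + t)*(5 + t))
B = 144 (B = ((-10 + 4**2 + 3*4) + 6)*6 = ((-10 + 16 + 12) + 6)*6 = (18 + 6)*6 = 24*6 = 144)
(-156 + B)**2 = (-156 + 144)**2 = (-12)**2 = 144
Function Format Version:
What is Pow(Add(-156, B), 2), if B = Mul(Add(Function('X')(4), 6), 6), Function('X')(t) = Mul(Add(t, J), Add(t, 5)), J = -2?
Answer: 144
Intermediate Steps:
Function('X')(t) = Mul(Add(-2, t), Add(5, t)) (Function('X')(t) = Mul(Add(t, -2), Add(t, 5)) = Mul(Add(-2, t), Add(5, t)))
B = 144 (B = Mul(Add(Add(-10, Pow(4, 2), Mul(3, 4)), 6), 6) = Mul(Add(Add(-10, 16, 12), 6), 6) = Mul(Add(18, 6), 6) = Mul(24, 6) = 144)
Pow(Add(-156, B), 2) = Pow(Add(-156, 144), 2) = Pow(-12, 2) = 144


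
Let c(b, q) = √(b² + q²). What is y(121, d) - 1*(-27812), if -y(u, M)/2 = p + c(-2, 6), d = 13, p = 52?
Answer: 27708 - 4*√10 ≈ 27695.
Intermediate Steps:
y(u, M) = -104 - 4*√10 (y(u, M) = -2*(52 + √((-2)² + 6²)) = -2*(52 + √(4 + 36)) = -2*(52 + √40) = -2*(52 + 2*√10) = -104 - 4*√10)
y(121, d) - 1*(-27812) = (-104 - 4*√10) - 1*(-27812) = (-104 - 4*√10) + 27812 = 27708 - 4*√10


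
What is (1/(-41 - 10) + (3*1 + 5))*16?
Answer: 6512/51 ≈ 127.69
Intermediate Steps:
(1/(-41 - 10) + (3*1 + 5))*16 = (1/(-51) + (3 + 5))*16 = (-1/51 + 8)*16 = (407/51)*16 = 6512/51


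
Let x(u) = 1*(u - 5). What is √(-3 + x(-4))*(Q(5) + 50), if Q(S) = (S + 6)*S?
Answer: 210*I*√3 ≈ 363.73*I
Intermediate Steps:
x(u) = -5 + u (x(u) = 1*(-5 + u) = -5 + u)
Q(S) = S*(6 + S) (Q(S) = (6 + S)*S = S*(6 + S))
√(-3 + x(-4))*(Q(5) + 50) = √(-3 + (-5 - 4))*(5*(6 + 5) + 50) = √(-3 - 9)*(5*11 + 50) = √(-12)*(55 + 50) = (2*I*√3)*105 = 210*I*√3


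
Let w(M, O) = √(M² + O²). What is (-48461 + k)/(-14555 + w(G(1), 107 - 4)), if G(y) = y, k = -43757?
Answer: 268446598/42367483 + 92218*√10610/211837415 ≈ 6.3810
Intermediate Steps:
(-48461 + k)/(-14555 + w(G(1), 107 - 4)) = (-48461 - 43757)/(-14555 + √(1² + (107 - 4)²)) = -92218/(-14555 + √(1 + 103²)) = -92218/(-14555 + √(1 + 10609)) = -92218/(-14555 + √10610)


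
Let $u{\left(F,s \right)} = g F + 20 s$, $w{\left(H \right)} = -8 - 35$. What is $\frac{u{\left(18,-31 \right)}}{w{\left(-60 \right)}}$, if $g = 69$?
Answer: $- \frac{622}{43} \approx -14.465$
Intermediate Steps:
$w{\left(H \right)} = -43$ ($w{\left(H \right)} = -8 - 35 = -43$)
$u{\left(F,s \right)} = 20 s + 69 F$ ($u{\left(F,s \right)} = 69 F + 20 s = 20 s + 69 F$)
$\frac{u{\left(18,-31 \right)}}{w{\left(-60 \right)}} = \frac{20 \left(-31\right) + 69 \cdot 18}{-43} = \left(-620 + 1242\right) \left(- \frac{1}{43}\right) = 622 \left(- \frac{1}{43}\right) = - \frac{622}{43}$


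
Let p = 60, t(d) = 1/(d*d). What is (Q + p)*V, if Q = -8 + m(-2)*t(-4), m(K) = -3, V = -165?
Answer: -136785/16 ≈ -8549.1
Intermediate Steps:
t(d) = d**(-2) (t(d) = 1/(d**2) = d**(-2))
Q = -131/16 (Q = -8 - 3/(-4)**2 = -8 - 3*1/16 = -8 - 3/16 = -131/16 ≈ -8.1875)
(Q + p)*V = (-131/16 + 60)*(-165) = (829/16)*(-165) = -136785/16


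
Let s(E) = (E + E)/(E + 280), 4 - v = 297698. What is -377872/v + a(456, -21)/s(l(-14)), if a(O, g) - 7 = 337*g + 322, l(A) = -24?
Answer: 16071279704/446541 ≈ 35991.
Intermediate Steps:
v = -297694 (v = 4 - 1*297698 = 4 - 297698 = -297694)
s(E) = 2*E/(280 + E) (s(E) = (2*E)/(280 + E) = 2*E/(280 + E))
a(O, g) = 329 + 337*g (a(O, g) = 7 + (337*g + 322) = 7 + (322 + 337*g) = 329 + 337*g)
-377872/v + a(456, -21)/s(l(-14)) = -377872/(-297694) + (329 + 337*(-21))/((2*(-24)/(280 - 24))) = -377872*(-1/297694) + (329 - 7077)/((2*(-24)/256)) = 188936/148847 - 6748/(2*(-24)*(1/256)) = 188936/148847 - 6748/(-3/16) = 188936/148847 - 6748*(-16/3) = 188936/148847 + 107968/3 = 16071279704/446541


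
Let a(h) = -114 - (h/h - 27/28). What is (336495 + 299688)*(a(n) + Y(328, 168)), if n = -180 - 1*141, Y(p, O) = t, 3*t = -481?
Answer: -4887369867/28 ≈ -1.7455e+8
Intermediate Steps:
t = -481/3 (t = (⅓)*(-481) = -481/3 ≈ -160.33)
Y(p, O) = -481/3
n = -321 (n = -180 - 141 = -321)
a(h) = -3193/28 (a(h) = -114 - (1 - 27*1/28) = -114 - (1 - 27/28) = -114 - 1*1/28 = -114 - 1/28 = -3193/28)
(336495 + 299688)*(a(n) + Y(328, 168)) = (336495 + 299688)*(-3193/28 - 481/3) = 636183*(-23047/84) = -4887369867/28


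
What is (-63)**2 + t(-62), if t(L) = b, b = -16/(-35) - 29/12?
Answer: 1666157/420 ≈ 3967.0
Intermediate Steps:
b = -823/420 (b = -16*(-1/35) - 29*1/12 = 16/35 - 29/12 = -823/420 ≈ -1.9595)
t(L) = -823/420
(-63)**2 + t(-62) = (-63)**2 - 823/420 = 3969 - 823/420 = 1666157/420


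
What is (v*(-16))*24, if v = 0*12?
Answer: 0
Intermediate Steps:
v = 0
(v*(-16))*24 = (0*(-16))*24 = 0*24 = 0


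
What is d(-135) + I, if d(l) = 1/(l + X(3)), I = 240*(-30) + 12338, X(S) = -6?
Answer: 724457/141 ≈ 5138.0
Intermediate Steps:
I = 5138 (I = -7200 + 12338 = 5138)
d(l) = 1/(-6 + l) (d(l) = 1/(l - 6) = 1/(-6 + l))
d(-135) + I = 1/(-6 - 135) + 5138 = 1/(-141) + 5138 = -1/141 + 5138 = 724457/141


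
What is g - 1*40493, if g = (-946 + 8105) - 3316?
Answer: -36650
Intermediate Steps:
g = 3843 (g = 7159 - 3316 = 3843)
g - 1*40493 = 3843 - 1*40493 = 3843 - 40493 = -36650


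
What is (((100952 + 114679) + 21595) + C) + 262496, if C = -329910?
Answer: 169812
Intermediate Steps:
(((100952 + 114679) + 21595) + C) + 262496 = (((100952 + 114679) + 21595) - 329910) + 262496 = ((215631 + 21595) - 329910) + 262496 = (237226 - 329910) + 262496 = -92684 + 262496 = 169812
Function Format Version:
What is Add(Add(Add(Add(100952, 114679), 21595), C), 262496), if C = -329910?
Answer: 169812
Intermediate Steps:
Add(Add(Add(Add(100952, 114679), 21595), C), 262496) = Add(Add(Add(Add(100952, 114679), 21595), -329910), 262496) = Add(Add(Add(215631, 21595), -329910), 262496) = Add(Add(237226, -329910), 262496) = Add(-92684, 262496) = 169812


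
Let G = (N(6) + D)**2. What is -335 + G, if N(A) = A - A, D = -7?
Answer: -286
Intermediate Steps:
N(A) = 0
G = 49 (G = (0 - 7)**2 = (-7)**2 = 49)
-335 + G = -335 + 49 = -286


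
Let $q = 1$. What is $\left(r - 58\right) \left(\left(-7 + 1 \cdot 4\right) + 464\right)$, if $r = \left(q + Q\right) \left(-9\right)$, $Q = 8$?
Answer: $-64079$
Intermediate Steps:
$r = -81$ ($r = \left(1 + 8\right) \left(-9\right) = 9 \left(-9\right) = -81$)
$\left(r - 58\right) \left(\left(-7 + 1 \cdot 4\right) + 464\right) = \left(-81 - 58\right) \left(\left(-7 + 1 \cdot 4\right) + 464\right) = - 139 \left(\left(-7 + 4\right) + 464\right) = - 139 \left(-3 + 464\right) = \left(-139\right) 461 = -64079$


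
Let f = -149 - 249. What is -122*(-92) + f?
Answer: 10826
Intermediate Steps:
f = -398
-122*(-92) + f = -122*(-92) - 398 = 11224 - 398 = 10826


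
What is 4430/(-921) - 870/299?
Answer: -2125840/275379 ≈ -7.7197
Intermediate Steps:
4430/(-921) - 870/299 = 4430*(-1/921) - 870*1/299 = -4430/921 - 870/299 = -2125840/275379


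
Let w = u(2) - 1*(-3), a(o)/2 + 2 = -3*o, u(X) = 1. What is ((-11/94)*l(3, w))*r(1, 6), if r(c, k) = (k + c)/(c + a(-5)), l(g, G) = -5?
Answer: 385/2538 ≈ 0.15169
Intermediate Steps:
a(o) = -4 - 6*o (a(o) = -4 + 2*(-3*o) = -4 - 6*o)
w = 4 (w = 1 - 1*(-3) = 1 + 3 = 4)
r(c, k) = (c + k)/(26 + c) (r(c, k) = (k + c)/(c + (-4 - 6*(-5))) = (c + k)/(c + (-4 + 30)) = (c + k)/(c + 26) = (c + k)/(26 + c))
((-11/94)*l(3, w))*r(1, 6) = (-11/94*(-5))*((1 + 6)/(26 + 1)) = (-11*1/94*(-5))*(7/27) = (-11/94*(-5))*((1/27)*7) = (55/94)*(7/27) = 385/2538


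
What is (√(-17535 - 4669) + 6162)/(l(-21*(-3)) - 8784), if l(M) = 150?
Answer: -1027/1439 - I*√5551/4317 ≈ -0.71369 - 0.017259*I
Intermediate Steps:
(√(-17535 - 4669) + 6162)/(l(-21*(-3)) - 8784) = (√(-17535 - 4669) + 6162)/(150 - 8784) = (√(-22204) + 6162)/(-8634) = (2*I*√5551 + 6162)*(-1/8634) = (6162 + 2*I*√5551)*(-1/8634) = -1027/1439 - I*√5551/4317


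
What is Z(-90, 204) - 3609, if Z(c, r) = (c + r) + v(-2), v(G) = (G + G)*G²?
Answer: -3511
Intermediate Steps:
v(G) = 2*G³ (v(G) = (2*G)*G² = 2*G³)
Z(c, r) = -16 + c + r (Z(c, r) = (c + r) + 2*(-2)³ = (c + r) + 2*(-8) = (c + r) - 16 = -16 + c + r)
Z(-90, 204) - 3609 = (-16 - 90 + 204) - 3609 = 98 - 3609 = -3511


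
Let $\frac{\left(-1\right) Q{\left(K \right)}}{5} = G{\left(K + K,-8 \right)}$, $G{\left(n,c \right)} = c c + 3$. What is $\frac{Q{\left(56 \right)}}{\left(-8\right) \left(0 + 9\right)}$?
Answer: $\frac{335}{72} \approx 4.6528$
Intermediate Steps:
$G{\left(n,c \right)} = 3 + c^{2}$ ($G{\left(n,c \right)} = c^{2} + 3 = 3 + c^{2}$)
$Q{\left(K \right)} = -335$ ($Q{\left(K \right)} = - 5 \left(3 + \left(-8\right)^{2}\right) = - 5 \left(3 + 64\right) = \left(-5\right) 67 = -335$)
$\frac{Q{\left(56 \right)}}{\left(-8\right) \left(0 + 9\right)} = - \frac{335}{\left(-8\right) \left(0 + 9\right)} = - \frac{335}{\left(-8\right) 9} = - \frac{335}{-72} = \left(-335\right) \left(- \frac{1}{72}\right) = \frac{335}{72}$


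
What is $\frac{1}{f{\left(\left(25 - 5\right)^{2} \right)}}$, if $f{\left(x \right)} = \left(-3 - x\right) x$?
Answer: $- \frac{1}{161200} \approx -6.2035 \cdot 10^{-6}$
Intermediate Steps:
$f{\left(x \right)} = x \left(-3 - x\right)$
$\frac{1}{f{\left(\left(25 - 5\right)^{2} \right)}} = \frac{1}{\left(-1\right) \left(25 - 5\right)^{2} \left(3 + \left(25 - 5\right)^{2}\right)} = \frac{1}{\left(-1\right) 20^{2} \left(3 + 20^{2}\right)} = \frac{1}{\left(-1\right) 400 \left(3 + 400\right)} = \frac{1}{\left(-1\right) 400 \cdot 403} = \frac{1}{-161200} = - \frac{1}{161200}$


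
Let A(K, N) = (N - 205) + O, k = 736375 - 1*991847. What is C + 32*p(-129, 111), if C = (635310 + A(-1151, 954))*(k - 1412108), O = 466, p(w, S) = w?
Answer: -1061456363628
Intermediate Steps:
k = -255472 (k = 736375 - 991847 = -255472)
A(K, N) = 261 + N (A(K, N) = (N - 205) + 466 = (-205 + N) + 466 = 261 + N)
C = -1061456359500 (C = (635310 + (261 + 954))*(-255472 - 1412108) = (635310 + 1215)*(-1667580) = 636525*(-1667580) = -1061456359500)
C + 32*p(-129, 111) = -1061456359500 + 32*(-129) = -1061456359500 - 4128 = -1061456363628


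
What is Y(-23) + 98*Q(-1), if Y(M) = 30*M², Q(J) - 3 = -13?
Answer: 14890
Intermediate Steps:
Q(J) = -10 (Q(J) = 3 - 13 = -10)
Y(-23) + 98*Q(-1) = 30*(-23)² + 98*(-10) = 30*529 - 980 = 15870 - 980 = 14890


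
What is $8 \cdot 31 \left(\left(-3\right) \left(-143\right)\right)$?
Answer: $106392$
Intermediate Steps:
$8 \cdot 31 \left(\left(-3\right) \left(-143\right)\right) = 248 \cdot 429 = 106392$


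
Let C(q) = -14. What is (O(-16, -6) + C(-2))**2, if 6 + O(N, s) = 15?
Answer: 25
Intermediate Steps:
O(N, s) = 9 (O(N, s) = -6 + 15 = 9)
(O(-16, -6) + C(-2))**2 = (9 - 14)**2 = (-5)**2 = 25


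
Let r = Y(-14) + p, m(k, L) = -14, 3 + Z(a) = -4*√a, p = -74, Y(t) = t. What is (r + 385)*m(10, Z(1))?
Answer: -4158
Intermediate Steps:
Z(a) = -3 - 4*√a
r = -88 (r = -14 - 74 = -88)
(r + 385)*m(10, Z(1)) = (-88 + 385)*(-14) = 297*(-14) = -4158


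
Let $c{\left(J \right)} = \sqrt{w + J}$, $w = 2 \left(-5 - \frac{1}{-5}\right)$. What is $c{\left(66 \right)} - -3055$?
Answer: $3055 + \frac{\sqrt{1410}}{5} \approx 3062.5$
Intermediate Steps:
$w = - \frac{48}{5}$ ($w = 2 \left(-5 - - \frac{1}{5}\right) = 2 \left(-5 + \frac{1}{5}\right) = 2 \left(- \frac{24}{5}\right) = - \frac{48}{5} \approx -9.6$)
$c{\left(J \right)} = \sqrt{- \frac{48}{5} + J}$
$c{\left(66 \right)} - -3055 = \frac{\sqrt{-240 + 25 \cdot 66}}{5} - -3055 = \frac{\sqrt{-240 + 1650}}{5} + 3055 = \frac{\sqrt{1410}}{5} + 3055 = 3055 + \frac{\sqrt{1410}}{5}$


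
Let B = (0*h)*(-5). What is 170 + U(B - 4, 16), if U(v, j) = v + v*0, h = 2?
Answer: 166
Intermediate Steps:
B = 0 (B = (0*2)*(-5) = 0*(-5) = 0)
U(v, j) = v (U(v, j) = v + 0 = v)
170 + U(B - 4, 16) = 170 + (0 - 4) = 170 - 4 = 166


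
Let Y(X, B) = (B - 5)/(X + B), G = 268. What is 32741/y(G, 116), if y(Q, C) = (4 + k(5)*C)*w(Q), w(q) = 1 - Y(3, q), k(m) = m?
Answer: 8872811/4672 ≈ 1899.1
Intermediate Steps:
Y(X, B) = (-5 + B)/(B + X)
w(q) = 1 - (-5 + q)/(3 + q) (w(q) = 1 - (-5 + q)/(q + 3) = 1 - (-5 + q)/(3 + q))
y(Q, C) = 8*(4 + 5*C)/(3 + Q) (y(Q, C) = (4 + 5*C)*(8/(3 + Q)) = 8*(4 + 5*C)/(3 + Q))
32741/y(G, 116) = 32741/((8*(4 + 5*116)/(3 + 268))) = 32741/((8*(4 + 580)/271)) = 32741/((8*(1/271)*584)) = 32741/(4672/271) = 32741*(271/4672) = 8872811/4672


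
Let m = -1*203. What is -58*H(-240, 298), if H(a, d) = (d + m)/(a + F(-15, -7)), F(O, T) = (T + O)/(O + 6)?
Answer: 24795/1069 ≈ 23.195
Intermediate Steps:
F(O, T) = (O + T)/(6 + O)
m = -203
H(a, d) = (-203 + d)/(22/9 + a) (H(a, d) = (d - 203)/(a + (-15 - 7)/(6 - 15)) = (-203 + d)/(a - 22/(-9)) = (-203 + d)/(a - ⅑*(-22)) = (-203 + d)/(a + 22/9) = (-203 + d)/(22/9 + a))
-58*H(-240, 298) = -522*(-203 + 298)/(22 + 9*(-240)) = -522*95/(22 - 2160) = -522*95/(-2138) = -522*(-1)*95/2138 = -58*(-855/2138) = 24795/1069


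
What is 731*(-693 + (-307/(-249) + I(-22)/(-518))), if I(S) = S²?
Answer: -32655968848/64491 ≈ -5.0636e+5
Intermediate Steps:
731*(-693 + (-307/(-249) + I(-22)/(-518))) = 731*(-693 + (-307/(-249) + (-22)²/(-518))) = 731*(-693 + (-307*(-1/249) + 484*(-1/518))) = 731*(-693 + (307/249 - 242/259)) = 731*(-693 + 19255/64491) = 731*(-44673008/64491) = -32655968848/64491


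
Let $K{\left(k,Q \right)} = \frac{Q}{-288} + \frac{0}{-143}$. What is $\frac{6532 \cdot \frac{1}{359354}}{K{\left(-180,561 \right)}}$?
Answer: $- \frac{313536}{33599599} \approx -0.0093315$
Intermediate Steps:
$K{\left(k,Q \right)} = - \frac{Q}{288}$ ($K{\left(k,Q \right)} = Q \left(- \frac{1}{288}\right) + 0 \left(- \frac{1}{143}\right) = - \frac{Q}{288} + 0 = - \frac{Q}{288}$)
$\frac{6532 \cdot \frac{1}{359354}}{K{\left(-180,561 \right)}} = \frac{6532 \cdot \frac{1}{359354}}{\left(- \frac{1}{288}\right) 561} = \frac{6532 \cdot \frac{1}{359354}}{- \frac{187}{96}} = \frac{3266}{179677} \left(- \frac{96}{187}\right) = - \frac{313536}{33599599}$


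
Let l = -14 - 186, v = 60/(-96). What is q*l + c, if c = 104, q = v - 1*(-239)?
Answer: -47571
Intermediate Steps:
v = -5/8 (v = 60*(-1/96) = -5/8 ≈ -0.62500)
q = 1907/8 (q = -5/8 - 1*(-239) = -5/8 + 239 = 1907/8 ≈ 238.38)
l = -200
q*l + c = (1907/8)*(-200) + 104 = -47675 + 104 = -47571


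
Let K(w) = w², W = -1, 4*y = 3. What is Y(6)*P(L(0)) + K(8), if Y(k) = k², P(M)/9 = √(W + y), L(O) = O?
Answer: 64 + 162*I ≈ 64.0 + 162.0*I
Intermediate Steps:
y = ¾ (y = (¼)*3 = ¾ ≈ 0.75000)
P(M) = 9*I/2 (P(M) = 9*√(-1 + ¾) = 9*√(-¼) = 9*(I/2) = 9*I/2)
Y(6)*P(L(0)) + K(8) = 6²*(9*I/2) + 8² = 36*(9*I/2) + 64 = 162*I + 64 = 64 + 162*I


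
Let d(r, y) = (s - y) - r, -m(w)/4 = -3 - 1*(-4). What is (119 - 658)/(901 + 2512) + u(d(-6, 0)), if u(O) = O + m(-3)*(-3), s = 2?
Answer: 67721/3413 ≈ 19.842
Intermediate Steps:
m(w) = -4 (m(w) = -4*(-3 - 1*(-4)) = -4*(-3 + 4) = -4*1 = -4)
d(r, y) = 2 - r - y (d(r, y) = (2 - y) - r = 2 - r - y)
u(O) = 12 + O (u(O) = O - 4*(-3) = O + 12 = 12 + O)
(119 - 658)/(901 + 2512) + u(d(-6, 0)) = (119 - 658)/(901 + 2512) + (12 + (2 - 1*(-6) - 1*0)) = -539/3413 + (12 + (2 + 6 + 0)) = -539*1/3413 + (12 + 8) = -539/3413 + 20 = 67721/3413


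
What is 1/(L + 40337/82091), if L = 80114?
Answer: 82091/6576678711 ≈ 1.2482e-5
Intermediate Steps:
1/(L + 40337/82091) = 1/(80114 + 40337/82091) = 1/(6576678711/82091) = 82091/6576678711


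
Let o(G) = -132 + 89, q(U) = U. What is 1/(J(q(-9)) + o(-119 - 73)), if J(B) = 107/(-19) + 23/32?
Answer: -608/29131 ≈ -0.020871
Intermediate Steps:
o(G) = -43
J(B) = -2987/608 (J(B) = 107*(-1/19) + 23*(1/32) = -107/19 + 23/32 = -2987/608)
1/(J(q(-9)) + o(-119 - 73)) = 1/(-2987/608 - 43) = 1/(-29131/608) = -608/29131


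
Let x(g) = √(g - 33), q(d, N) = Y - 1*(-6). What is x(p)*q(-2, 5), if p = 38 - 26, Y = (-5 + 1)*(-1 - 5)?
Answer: 30*I*√21 ≈ 137.48*I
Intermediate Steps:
Y = 24 (Y = -4*(-6) = 24)
p = 12
q(d, N) = 30 (q(d, N) = 24 - 1*(-6) = 24 + 6 = 30)
x(g) = √(-33 + g)
x(p)*q(-2, 5) = √(-33 + 12)*30 = √(-21)*30 = (I*√21)*30 = 30*I*√21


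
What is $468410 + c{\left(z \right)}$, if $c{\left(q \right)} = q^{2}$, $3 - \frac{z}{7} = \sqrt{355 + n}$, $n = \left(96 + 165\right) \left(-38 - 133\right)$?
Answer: $-1700673 - 588 i \sqrt{11069} \approx -1.7007 \cdot 10^{6} - 61863.0 i$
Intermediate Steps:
$n = -44631$ ($n = 261 \left(-171\right) = -44631$)
$z = 21 - 14 i \sqrt{11069}$ ($z = 21 - 7 \sqrt{355 - 44631} = 21 - 7 \sqrt{-44276} = 21 - 7 \cdot 2 i \sqrt{11069} = 21 - 14 i \sqrt{11069} \approx 21.0 - 1472.9 i$)
$468410 + c{\left(z \right)} = 468410 + \left(21 - 14 i \sqrt{11069}\right)^{2}$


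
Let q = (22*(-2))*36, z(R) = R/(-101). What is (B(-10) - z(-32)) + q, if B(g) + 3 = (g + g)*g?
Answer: -140119/101 ≈ -1387.3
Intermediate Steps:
z(R) = -R/101 (z(R) = R*(-1/101) = -R/101)
B(g) = -3 + 2*g² (B(g) = -3 + (g + g)*g = -3 + (2*g)*g = -3 + 2*g²)
q = -1584 (q = -44*36 = -1584)
(B(-10) - z(-32)) + q = ((-3 + 2*(-10)²) - (-1)*(-32)/101) - 1584 = ((-3 + 2*100) - 1*32/101) - 1584 = ((-3 + 200) - 32/101) - 1584 = (197 - 32/101) - 1584 = 19865/101 - 1584 = -140119/101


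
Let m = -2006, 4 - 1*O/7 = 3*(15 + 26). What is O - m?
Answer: 1173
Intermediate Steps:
O = -833 (O = 28 - 21*(15 + 26) = 28 - 21*41 = 28 - 7*123 = 28 - 861 = -833)
O - m = -833 - 1*(-2006) = -833 + 2006 = 1173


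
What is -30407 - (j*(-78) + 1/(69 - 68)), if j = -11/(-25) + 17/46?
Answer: -17448291/575 ≈ -30345.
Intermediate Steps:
j = 931/1150 (j = -11*(-1/25) + 17*(1/46) = 11/25 + 17/46 = 931/1150 ≈ 0.80957)
-30407 - (j*(-78) + 1/(69 - 68)) = -30407 - ((931/1150)*(-78) + 1/(69 - 68)) = -30407 - (-36309/575 + 1/1) = -30407 - (-36309/575 + 1) = -30407 - 1*(-35734/575) = -30407 + 35734/575 = -17448291/575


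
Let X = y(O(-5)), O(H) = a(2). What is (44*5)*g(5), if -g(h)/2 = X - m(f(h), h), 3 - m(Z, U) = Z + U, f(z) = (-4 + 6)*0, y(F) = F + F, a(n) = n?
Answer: -2640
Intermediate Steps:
O(H) = 2
y(F) = 2*F
f(z) = 0 (f(z) = 2*0 = 0)
m(Z, U) = 3 - U - Z (m(Z, U) = 3 - (Z + U) = 3 - (U + Z) = 3 + (-U - Z) = 3 - U - Z)
X = 4 (X = 2*2 = 4)
g(h) = -2 - 2*h (g(h) = -2*(4 - (3 - h - 1*0)) = -2*(4 - (3 - h + 0)) = -2*(4 - (3 - h)) = -2*(4 + (-3 + h)) = -2*(1 + h) = -2 - 2*h)
(44*5)*g(5) = (44*5)*(-2 - 2*5) = 220*(-2 - 10) = 220*(-12) = -2640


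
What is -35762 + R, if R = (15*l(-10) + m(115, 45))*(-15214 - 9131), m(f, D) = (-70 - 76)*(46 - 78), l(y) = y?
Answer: -110123852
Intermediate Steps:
m(f, D) = 4672 (m(f, D) = -146*(-32) = 4672)
R = -110088090 (R = (15*(-10) + 4672)*(-15214 - 9131) = (-150 + 4672)*(-24345) = 4522*(-24345) = -110088090)
-35762 + R = -35762 - 110088090 = -110123852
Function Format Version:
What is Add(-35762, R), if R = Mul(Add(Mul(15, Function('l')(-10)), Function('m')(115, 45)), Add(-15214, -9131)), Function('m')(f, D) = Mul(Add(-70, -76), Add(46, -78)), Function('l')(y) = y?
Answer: -110123852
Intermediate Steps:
Function('m')(f, D) = 4672 (Function('m')(f, D) = Mul(-146, -32) = 4672)
R = -110088090 (R = Mul(Add(Mul(15, -10), 4672), Add(-15214, -9131)) = Mul(Add(-150, 4672), -24345) = Mul(4522, -24345) = -110088090)
Add(-35762, R) = Add(-35762, -110088090) = -110123852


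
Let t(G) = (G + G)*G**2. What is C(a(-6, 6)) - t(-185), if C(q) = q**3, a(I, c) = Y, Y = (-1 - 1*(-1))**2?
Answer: 12663250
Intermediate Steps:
Y = 0 (Y = (-1 + 1)**2 = 0**2 = 0)
a(I, c) = 0
t(G) = 2*G**3 (t(G) = (2*G)*G**2 = 2*G**3)
C(a(-6, 6)) - t(-185) = 0**3 - 2*(-185)**3 = 0 - 2*(-6331625) = 0 - 1*(-12663250) = 0 + 12663250 = 12663250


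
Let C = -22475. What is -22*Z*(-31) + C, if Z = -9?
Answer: -28613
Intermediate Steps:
-22*Z*(-31) + C = -22*(-9)*(-31) - 22475 = 198*(-31) - 22475 = -6138 - 22475 = -28613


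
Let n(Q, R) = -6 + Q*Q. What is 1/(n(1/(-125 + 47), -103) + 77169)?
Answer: 6084/469459693 ≈ 1.2960e-5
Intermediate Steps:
n(Q, R) = -6 + Q**2
1/(n(1/(-125 + 47), -103) + 77169) = 1/((-6 + (1/(-125 + 47))**2) + 77169) = 1/((-6 + (1/(-78))**2) + 77169) = 1/((-6 + (-1/78)**2) + 77169) = 1/((-6 + 1/6084) + 77169) = 1/(-36503/6084 + 77169) = 1/(469459693/6084) = 6084/469459693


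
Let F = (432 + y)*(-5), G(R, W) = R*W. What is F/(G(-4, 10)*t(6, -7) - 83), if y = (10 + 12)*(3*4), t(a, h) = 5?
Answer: 3480/283 ≈ 12.297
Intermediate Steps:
y = 264 (y = 22*12 = 264)
F = -3480 (F = (432 + 264)*(-5) = 696*(-5) = -3480)
F/(G(-4, 10)*t(6, -7) - 83) = -3480/(-4*10*5 - 83) = -3480/(-40*5 - 83) = -3480/(-200 - 83) = -3480/(-283) = -3480*(-1/283) = 3480/283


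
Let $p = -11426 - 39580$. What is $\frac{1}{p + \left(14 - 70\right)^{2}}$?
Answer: $- \frac{1}{47870} \approx -2.089 \cdot 10^{-5}$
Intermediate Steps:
$p = -51006$
$\frac{1}{p + \left(14 - 70\right)^{2}} = \frac{1}{-51006 + \left(14 - 70\right)^{2}} = \frac{1}{-51006 + \left(-56\right)^{2}} = \frac{1}{-51006 + 3136} = \frac{1}{-47870} = - \frac{1}{47870}$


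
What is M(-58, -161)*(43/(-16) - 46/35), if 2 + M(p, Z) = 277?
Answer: -123255/112 ≈ -1100.5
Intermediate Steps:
M(p, Z) = 275 (M(p, Z) = -2 + 277 = 275)
M(-58, -161)*(43/(-16) - 46/35) = 275*(43/(-16) - 46/35) = 275*(43*(-1/16) - 46*1/35) = 275*(-43/16 - 46/35) = 275*(-2241/560) = -123255/112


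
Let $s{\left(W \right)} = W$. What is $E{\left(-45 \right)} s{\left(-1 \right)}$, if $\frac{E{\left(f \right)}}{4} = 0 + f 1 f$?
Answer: $-8100$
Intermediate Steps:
$E{\left(f \right)} = 4 f^{2}$ ($E{\left(f \right)} = 4 \left(0 + f 1 f\right) = 4 \left(0 + f f\right) = 4 \left(0 + f^{2}\right) = 4 f^{2}$)
$E{\left(-45 \right)} s{\left(-1 \right)} = 4 \left(-45\right)^{2} \left(-1\right) = 4 \cdot 2025 \left(-1\right) = 8100 \left(-1\right) = -8100$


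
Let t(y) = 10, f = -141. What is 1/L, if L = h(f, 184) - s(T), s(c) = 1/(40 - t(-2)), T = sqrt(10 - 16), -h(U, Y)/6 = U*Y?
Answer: 30/4669919 ≈ 6.4241e-6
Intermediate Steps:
h(U, Y) = -6*U*Y
T = I*sqrt(6) (T = sqrt(-6) = I*sqrt(6) ≈ 2.4495*I)
s(c) = 1/30 (s(c) = 1/(40 - 1*10) = 1/(40 - 10) = 1/30)
L = 4669919/30 (L = -6*(-141)*184 - 1*1/30 = 155664 - 1/30 = 4669919/30 ≈ 1.5566e+5)
1/L = 1/(4669919/30) = 30/4669919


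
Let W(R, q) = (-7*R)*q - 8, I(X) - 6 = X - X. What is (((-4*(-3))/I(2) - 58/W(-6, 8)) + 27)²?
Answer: 22344529/26896 ≈ 830.78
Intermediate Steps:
I(X) = 6 (I(X) = 6 + (X - X) = 6 + 0 = 6)
W(R, q) = -8 - 7*R*q (W(R, q) = -7*R*q - 8 = -8 - 7*R*q)
(((-4*(-3))/I(2) - 58/W(-6, 8)) + 27)² = ((-4*(-3)/6 - 58/(-8 - 7*(-6)*8)) + 27)² = ((12*(⅙) - 58/(-8 + 336)) + 27)² = ((2 - 58/328) + 27)² = ((2 - 58*1/328) + 27)² = ((2 - 29/164) + 27)² = (299/164 + 27)² = (4727/164)² = 22344529/26896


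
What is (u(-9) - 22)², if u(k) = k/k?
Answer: 441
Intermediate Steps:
u(k) = 1
(u(-9) - 22)² = (1 - 22)² = (-21)² = 441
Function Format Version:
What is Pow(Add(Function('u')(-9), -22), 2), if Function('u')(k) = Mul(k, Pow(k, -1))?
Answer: 441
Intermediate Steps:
Function('u')(k) = 1
Pow(Add(Function('u')(-9), -22), 2) = Pow(Add(1, -22), 2) = Pow(-21, 2) = 441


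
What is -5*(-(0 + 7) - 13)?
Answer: 100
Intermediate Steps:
-5*(-(0 + 7) - 13) = -5*(-1*7 - 13) = -5*(-7 - 13) = -5*(-20) = 100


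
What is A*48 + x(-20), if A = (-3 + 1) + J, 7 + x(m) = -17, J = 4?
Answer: 72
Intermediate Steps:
x(m) = -24 (x(m) = -7 - 17 = -24)
A = 2 (A = (-3 + 1) + 4 = -2 + 4 = 2)
A*48 + x(-20) = 2*48 - 24 = 96 - 24 = 72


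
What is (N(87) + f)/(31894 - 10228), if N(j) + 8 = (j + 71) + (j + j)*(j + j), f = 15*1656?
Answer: 9211/3611 ≈ 2.5508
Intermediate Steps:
f = 24840
N(j) = 63 + j + 4*j² (N(j) = -8 + ((j + 71) + (j + j)*(j + j)) = -8 + ((71 + j) + (2*j)*(2*j)) = -8 + ((71 + j) + 4*j²) = -8 + (71 + j + 4*j²) = 63 + j + 4*j²)
(N(87) + f)/(31894 - 10228) = ((63 + 87 + 4*87²) + 24840)/(31894 - 10228) = ((63 + 87 + 4*7569) + 24840)/21666 = ((63 + 87 + 30276) + 24840)*(1/21666) = (30426 + 24840)*(1/21666) = 55266*(1/21666) = 9211/3611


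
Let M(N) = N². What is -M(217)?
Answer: -47089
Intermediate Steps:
-M(217) = -1*217² = -1*47089 = -47089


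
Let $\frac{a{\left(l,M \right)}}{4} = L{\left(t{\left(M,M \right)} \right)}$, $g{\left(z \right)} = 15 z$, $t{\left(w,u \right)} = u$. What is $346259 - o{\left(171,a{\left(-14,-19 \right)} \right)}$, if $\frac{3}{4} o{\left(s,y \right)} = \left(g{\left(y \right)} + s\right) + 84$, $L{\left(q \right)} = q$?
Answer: $347439$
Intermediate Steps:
$a{\left(l,M \right)} = 4 M$
$o{\left(s,y \right)} = 112 + 20 y + \frac{4 s}{3}$ ($o{\left(s,y \right)} = \frac{4 \left(\left(15 y + s\right) + 84\right)}{3} = \frac{4 \left(\left(s + 15 y\right) + 84\right)}{3} = \frac{4 \left(84 + s + 15 y\right)}{3} = 112 + 20 y + \frac{4 s}{3}$)
$346259 - o{\left(171,a{\left(-14,-19 \right)} \right)} = 346259 - \left(112 + 20 \cdot 4 \left(-19\right) + \frac{4}{3} \cdot 171\right) = 346259 - \left(112 + 20 \left(-76\right) + 228\right) = 346259 - \left(112 - 1520 + 228\right) = 346259 - -1180 = 346259 + 1180 = 347439$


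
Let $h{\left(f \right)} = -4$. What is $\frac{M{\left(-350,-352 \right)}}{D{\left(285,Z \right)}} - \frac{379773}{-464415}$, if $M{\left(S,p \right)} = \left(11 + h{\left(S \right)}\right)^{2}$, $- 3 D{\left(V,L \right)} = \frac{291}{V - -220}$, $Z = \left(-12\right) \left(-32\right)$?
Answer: $- \frac{3818370398}{15016085} \approx -254.29$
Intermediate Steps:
$Z = 384$
$D{\left(V,L \right)} = - \frac{97}{220 + V}$ ($D{\left(V,L \right)} = - \frac{291 \frac{1}{V - -220}}{3} = - \frac{291 \frac{1}{V + 220}}{3} = - \frac{291 \frac{1}{220 + V}}{3} = - \frac{97}{220 + V}$)
$M{\left(S,p \right)} = 49$ ($M{\left(S,p \right)} = \left(11 - 4\right)^{2} = 7^{2} = 49$)
$\frac{M{\left(-350,-352 \right)}}{D{\left(285,Z \right)}} - \frac{379773}{-464415} = \frac{49}{\left(-97\right) \frac{1}{220 + 285}} - \frac{379773}{-464415} = \frac{49}{\left(-97\right) \frac{1}{505}} - - \frac{126591}{154805} = \frac{49}{\left(-97\right) \frac{1}{505}} + \frac{126591}{154805} = \frac{49}{- \frac{97}{505}} + \frac{126591}{154805} = 49 \left(- \frac{505}{97}\right) + \frac{126591}{154805} = - \frac{24745}{97} + \frac{126591}{154805} = - \frac{3818370398}{15016085}$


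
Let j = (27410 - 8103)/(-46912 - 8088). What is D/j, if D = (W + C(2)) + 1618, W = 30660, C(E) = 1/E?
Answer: -1775317500/19307 ≈ -91952.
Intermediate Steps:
D = 64557/2 (D = (30660 + 1/2) + 1618 = (30660 + ½) + 1618 = 61321/2 + 1618 = 64557/2 ≈ 32279.)
j = -19307/55000 (j = 19307/(-55000) = 19307*(-1/55000) = -19307/55000 ≈ -0.35104)
D/j = 64557/(2*(-19307/55000)) = (64557/2)*(-55000/19307) = -1775317500/19307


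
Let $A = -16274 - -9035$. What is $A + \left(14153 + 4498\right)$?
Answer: $11412$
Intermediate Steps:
$A = -7239$ ($A = -16274 + 9035 = -7239$)
$A + \left(14153 + 4498\right) = -7239 + \left(14153 + 4498\right) = -7239 + 18651 = 11412$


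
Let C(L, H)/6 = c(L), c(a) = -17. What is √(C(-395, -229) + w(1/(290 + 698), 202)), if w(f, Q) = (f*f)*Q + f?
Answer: I*√99565498/988 ≈ 10.099*I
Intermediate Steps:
C(L, H) = -102 (C(L, H) = 6*(-17) = -102)
w(f, Q) = f + Q*f² (w(f, Q) = f²*Q + f = Q*f² + f = f + Q*f²)
√(C(-395, -229) + w(1/(290 + 698), 202)) = √(-102 + (1 + 202/(290 + 698))/(290 + 698)) = √(-102 + (1 + 202/988)/988) = √(-102 + (1 + 202*(1/988))/988) = √(-102 + (1 + 101/494)/988) = √(-102 + (1/988)*(595/494)) = √(-102 + 595/488072) = √(-49782749/488072) = I*√99565498/988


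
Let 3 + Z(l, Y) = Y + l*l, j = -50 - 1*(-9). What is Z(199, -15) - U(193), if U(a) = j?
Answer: 39624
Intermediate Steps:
j = -41 (j = -50 + 9 = -41)
Z(l, Y) = -3 + Y + l² (Z(l, Y) = -3 + (Y + l*l) = -3 + (Y + l²) = -3 + Y + l²)
U(a) = -41
Z(199, -15) - U(193) = (-3 - 15 + 199²) - 1*(-41) = (-3 - 15 + 39601) + 41 = 39583 + 41 = 39624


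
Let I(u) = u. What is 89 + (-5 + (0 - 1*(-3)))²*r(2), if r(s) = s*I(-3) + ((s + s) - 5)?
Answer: 61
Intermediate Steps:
r(s) = -5 - s (r(s) = s*(-3) + ((s + s) - 5) = -3*s + (2*s - 5) = -3*s + (-5 + 2*s) = -5 - s)
89 + (-5 + (0 - 1*(-3)))²*r(2) = 89 + (-5 + (0 - 1*(-3)))²*(-5 - 1*2) = 89 + (-5 + (0 + 3))²*(-5 - 2) = 89 + (-5 + 3)²*(-7) = 89 + (-2)²*(-7) = 89 + 4*(-7) = 89 - 28 = 61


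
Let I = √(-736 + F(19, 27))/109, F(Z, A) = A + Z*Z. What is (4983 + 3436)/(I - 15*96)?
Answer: -12003136680/2053036829 - 917671*I*√87/12318220974 ≈ -5.8465 - 0.00069486*I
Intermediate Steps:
F(Z, A) = A + Z²
I = 2*I*√87/109 (I = √(-736 + (27 + 19²))/109 = √(-736 + (27 + 361))*(1/109) = √(-736 + 388)*(1/109) = √(-348)*(1/109) = (2*I*√87)*(1/109) = 2*I*√87/109 ≈ 0.17114*I)
(4983 + 3436)/(I - 15*96) = (4983 + 3436)/(2*I*√87/109 - 15*96) = 8419/(2*I*√87/109 - 1440) = 8419/(-1440 + 2*I*√87/109)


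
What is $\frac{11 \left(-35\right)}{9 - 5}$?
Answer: $- \frac{385}{4} \approx -96.25$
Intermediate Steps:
$\frac{11 \left(-35\right)}{9 - 5} = - \frac{385}{4}$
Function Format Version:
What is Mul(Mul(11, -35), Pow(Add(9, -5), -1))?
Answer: Rational(-385, 4) ≈ -96.250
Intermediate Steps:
Mul(Mul(11, -35), Pow(Add(9, -5), -1)) = Mul(-385, Pow(4, -1)) = Mul(-385, Rational(1, 4)) = Rational(-385, 4)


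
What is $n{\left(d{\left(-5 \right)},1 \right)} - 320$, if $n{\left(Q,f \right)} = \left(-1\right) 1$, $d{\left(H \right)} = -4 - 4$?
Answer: $-321$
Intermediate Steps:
$d{\left(H \right)} = -8$ ($d{\left(H \right)} = -4 - 4 = -8$)
$n{\left(Q,f \right)} = -1$
$n{\left(d{\left(-5 \right)},1 \right)} - 320 = -1 - 320 = -321$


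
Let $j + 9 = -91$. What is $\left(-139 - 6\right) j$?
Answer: $14500$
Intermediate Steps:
$j = -100$ ($j = -9 - 91 = -100$)
$\left(-139 - 6\right) j = \left(-139 - 6\right) \left(-100\right) = \left(-145\right) \left(-100\right) = 14500$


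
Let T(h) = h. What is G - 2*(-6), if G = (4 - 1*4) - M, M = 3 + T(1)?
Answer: 8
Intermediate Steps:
M = 4 (M = 3 + 1 = 4)
G = -4 (G = (4 - 1*4) - 1*4 = (4 - 4) - 4 = 0 - 4 = -4)
G - 2*(-6) = -4 - 2*(-6) = -4 + 12 = 8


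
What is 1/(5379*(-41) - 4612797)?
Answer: -1/4833336 ≈ -2.0690e-7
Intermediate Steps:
1/(5379*(-41) - 4612797) = 1/(-220539 - 4612797) = 1/(-4833336) = -1/4833336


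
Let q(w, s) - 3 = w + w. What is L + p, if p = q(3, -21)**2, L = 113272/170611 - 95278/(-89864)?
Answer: 634154644545/7665893452 ≈ 82.724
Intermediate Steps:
q(w, s) = 3 + 2*w (q(w, s) = 3 + (w + w) = 3 + 2*w)
L = 13217274933/7665893452 (L = 113272*(1/170611) - 95278*(-1/89864) = 113272/170611 + 47639/44932 = 13217274933/7665893452 ≈ 1.7242)
p = 81 (p = (3 + 2*3)**2 = (3 + 6)**2 = 9**2 = 81)
L + p = 13217274933/7665893452 + 81 = 634154644545/7665893452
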